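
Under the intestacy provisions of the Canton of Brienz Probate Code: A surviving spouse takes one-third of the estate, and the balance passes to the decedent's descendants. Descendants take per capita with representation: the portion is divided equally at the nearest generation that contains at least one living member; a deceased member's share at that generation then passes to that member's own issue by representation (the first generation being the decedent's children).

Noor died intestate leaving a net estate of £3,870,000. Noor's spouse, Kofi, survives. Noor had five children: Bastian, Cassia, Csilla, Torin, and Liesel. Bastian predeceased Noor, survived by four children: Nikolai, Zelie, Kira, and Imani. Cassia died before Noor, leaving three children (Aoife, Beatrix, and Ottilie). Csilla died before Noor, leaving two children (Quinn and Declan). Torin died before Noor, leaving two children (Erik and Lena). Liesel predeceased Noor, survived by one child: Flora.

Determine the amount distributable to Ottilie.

Ottilie receives £215,000.

Kofi takes one-third of £3,870,000 = £1,290,000. The remaining £2,580,000 passes to the descendants.
No child survives, so the initial division is made at the grandchildren's generation.
The descendants' portion (£2,580,000) is divided into 12 shares of £215,000: Nikolai, Zelie, Kira, Imani, Aoife, Beatrix, Ottilie, Quinn, Declan, Erik, Lena, and Flora each take £215,000.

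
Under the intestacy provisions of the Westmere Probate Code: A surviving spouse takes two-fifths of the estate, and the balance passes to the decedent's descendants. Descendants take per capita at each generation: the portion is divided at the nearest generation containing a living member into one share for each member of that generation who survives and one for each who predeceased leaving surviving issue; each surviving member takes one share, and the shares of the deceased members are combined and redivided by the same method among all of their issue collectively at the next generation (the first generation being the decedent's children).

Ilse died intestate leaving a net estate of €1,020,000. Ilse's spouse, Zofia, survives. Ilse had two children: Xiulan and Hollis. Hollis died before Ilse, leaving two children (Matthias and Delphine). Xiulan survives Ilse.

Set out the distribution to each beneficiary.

Zofia takes two-fifths of €1,020,000 = €408,000. The remaining €612,000 passes to the descendants.
The descendants' portion (€612,000) is divided at the children's generation into 2 shares of €306,000. Xiulan takes €306,000. The remaining share for the deceased Hollis (€306,000) is carried to the next generation.
That pool (€306,000) is divided at the grandchildren's generation equally among Matthias and Delphine: €153,000 each.

Zofia: €408,000; Xiulan: €306,000; Matthias: €153,000; Delphine: €153,000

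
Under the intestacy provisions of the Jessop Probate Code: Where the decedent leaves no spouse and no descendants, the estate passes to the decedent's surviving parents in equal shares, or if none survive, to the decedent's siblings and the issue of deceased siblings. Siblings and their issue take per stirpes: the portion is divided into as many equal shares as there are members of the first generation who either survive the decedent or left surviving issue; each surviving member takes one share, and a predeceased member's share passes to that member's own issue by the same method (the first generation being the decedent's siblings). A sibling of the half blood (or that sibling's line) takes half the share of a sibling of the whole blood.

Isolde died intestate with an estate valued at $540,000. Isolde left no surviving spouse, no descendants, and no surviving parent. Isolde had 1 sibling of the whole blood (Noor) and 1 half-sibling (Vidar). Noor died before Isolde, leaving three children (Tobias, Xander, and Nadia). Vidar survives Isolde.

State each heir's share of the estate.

Vidar: $180,000; Tobias: $120,000; Xander: $120,000; Nadia: $120,000

The entire $540,000 passes to the siblings and their issue.
Counting each half-blood sibling's line as half a unit, there are 3/2 units in $540,000, so one unit is $360,000. Whole-blood lines (Noor) take $360,000 each; half-blood lines (Vidar) take $180,000 each.
Noor's share ($360,000) is divided into 3 shares of $120,000: Tobias, Xander, and Nadia each take $120,000.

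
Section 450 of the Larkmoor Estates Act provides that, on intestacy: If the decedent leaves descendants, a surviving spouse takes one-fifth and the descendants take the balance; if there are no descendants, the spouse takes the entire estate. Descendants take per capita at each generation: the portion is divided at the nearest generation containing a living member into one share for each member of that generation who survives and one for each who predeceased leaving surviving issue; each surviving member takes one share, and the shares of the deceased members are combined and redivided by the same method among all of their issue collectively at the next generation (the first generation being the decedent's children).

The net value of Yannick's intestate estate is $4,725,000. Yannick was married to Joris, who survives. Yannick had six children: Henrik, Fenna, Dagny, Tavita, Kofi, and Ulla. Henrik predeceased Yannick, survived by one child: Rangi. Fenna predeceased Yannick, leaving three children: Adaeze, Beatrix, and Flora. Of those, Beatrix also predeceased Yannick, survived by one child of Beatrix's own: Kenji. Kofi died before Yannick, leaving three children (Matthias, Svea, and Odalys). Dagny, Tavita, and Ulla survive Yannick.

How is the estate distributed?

Joris: $945,000; Rangi: $270,000; Adaeze: $270,000; Kenji: $270,000; Flora: $270,000; Dagny: $630,000; Tavita: $630,000; Matthias: $270,000; Svea: $270,000; Odalys: $270,000; Ulla: $630,000

Joris takes one-fifth of $4,725,000 = $945,000. The remaining $3,780,000 passes to the descendants.
The descendants' portion ($3,780,000) is divided at the children's generation into 6 shares of $630,000. Dagny, Tavita, and Ulla each take $630,000. The 3 shares of the deceased (Henrik, Fenna, and Kofi) are combined into a pool of $1,890,000.
That pool ($1,890,000) is divided at the grandchildren's generation into 7 shares of $270,000. Rangi, Adaeze, Flora, Matthias, Svea, and Odalys each take $270,000. The remaining share for the deceased Beatrix ($270,000) is carried to the next generation.
That pool ($270,000) passes entirely to Kenji, the sole taker at the great-grandchildren's generation.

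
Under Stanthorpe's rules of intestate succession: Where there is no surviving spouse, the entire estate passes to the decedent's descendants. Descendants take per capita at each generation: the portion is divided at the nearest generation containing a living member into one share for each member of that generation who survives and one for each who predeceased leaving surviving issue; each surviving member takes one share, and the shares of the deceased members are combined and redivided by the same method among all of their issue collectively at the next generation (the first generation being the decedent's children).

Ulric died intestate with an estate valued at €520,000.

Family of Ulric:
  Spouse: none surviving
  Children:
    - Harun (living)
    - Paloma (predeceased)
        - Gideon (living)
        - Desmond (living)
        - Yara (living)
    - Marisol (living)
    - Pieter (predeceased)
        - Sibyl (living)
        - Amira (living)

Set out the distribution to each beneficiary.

The entire €520,000 passes to the descendants.
That amount (€520,000) is divided at the children's generation into 4 shares of €130,000. Harun and Marisol each take €130,000. The 2 shares of the deceased (Paloma and Pieter) are combined into a pool of €260,000.
That pool (€260,000) is divided at the grandchildren's generation equally among Gideon, Desmond, Yara, Sibyl, and Amira: €52,000 each.

Harun: €130,000; Gideon: €52,000; Desmond: €52,000; Yara: €52,000; Marisol: €130,000; Sibyl: €52,000; Amira: €52,000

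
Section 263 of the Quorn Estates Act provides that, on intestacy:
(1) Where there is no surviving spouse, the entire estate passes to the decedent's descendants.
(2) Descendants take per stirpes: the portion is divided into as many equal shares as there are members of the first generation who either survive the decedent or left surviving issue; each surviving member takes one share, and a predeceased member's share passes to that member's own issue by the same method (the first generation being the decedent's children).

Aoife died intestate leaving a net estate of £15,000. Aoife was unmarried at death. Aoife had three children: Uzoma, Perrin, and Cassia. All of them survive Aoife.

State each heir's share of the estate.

Uzoma: £5,000; Perrin: £5,000; Cassia: £5,000

The entire £15,000 passes to the descendants.
That amount (£15,000) is divided into 3 shares of £5,000: Uzoma, Perrin, and Cassia each take £5,000.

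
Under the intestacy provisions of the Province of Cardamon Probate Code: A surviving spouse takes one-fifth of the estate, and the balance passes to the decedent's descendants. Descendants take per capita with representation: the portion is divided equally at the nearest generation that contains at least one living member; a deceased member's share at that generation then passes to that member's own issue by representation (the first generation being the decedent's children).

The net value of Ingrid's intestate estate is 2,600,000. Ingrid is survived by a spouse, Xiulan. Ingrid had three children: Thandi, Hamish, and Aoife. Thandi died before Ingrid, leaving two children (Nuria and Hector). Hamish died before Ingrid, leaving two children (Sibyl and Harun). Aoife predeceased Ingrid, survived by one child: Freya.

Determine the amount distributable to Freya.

Xiulan takes one-fifth of 2,600,000 = 520,000. The remaining 2,080,000 passes to the descendants.
No child survives, so the initial division is made at the grandchildren's generation.
The descendants' portion (2,080,000) is divided into 5 shares of 416,000: Nuria, Hector, Sibyl, Harun, and Freya each take 416,000.

Freya receives 416,000.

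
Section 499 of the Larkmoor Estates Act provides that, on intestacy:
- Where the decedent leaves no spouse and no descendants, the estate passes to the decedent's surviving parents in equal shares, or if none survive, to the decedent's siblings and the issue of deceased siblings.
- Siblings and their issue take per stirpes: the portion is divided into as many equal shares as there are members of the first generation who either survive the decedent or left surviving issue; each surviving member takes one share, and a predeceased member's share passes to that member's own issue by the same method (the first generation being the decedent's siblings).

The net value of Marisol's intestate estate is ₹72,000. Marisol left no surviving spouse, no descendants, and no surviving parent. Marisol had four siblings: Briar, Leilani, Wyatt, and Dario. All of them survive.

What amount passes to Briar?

The entire ₹72,000 passes to the siblings and their issue.
That amount (₹72,000) is divided into 4 shares of ₹18,000: Briar, Leilani, Wyatt, and Dario each take ₹18,000.

Briar receives ₹18,000.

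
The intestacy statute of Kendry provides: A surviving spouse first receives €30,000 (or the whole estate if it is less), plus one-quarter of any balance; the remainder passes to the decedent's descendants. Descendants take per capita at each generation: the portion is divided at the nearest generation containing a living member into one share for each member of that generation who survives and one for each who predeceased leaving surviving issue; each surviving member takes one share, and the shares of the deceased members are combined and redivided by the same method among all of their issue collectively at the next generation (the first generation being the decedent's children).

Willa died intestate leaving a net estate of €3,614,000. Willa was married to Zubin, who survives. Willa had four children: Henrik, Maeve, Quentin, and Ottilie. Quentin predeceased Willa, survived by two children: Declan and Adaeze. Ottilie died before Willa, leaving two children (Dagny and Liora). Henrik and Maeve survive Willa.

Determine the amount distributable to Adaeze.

Adaeze receives €336,000.

Zubin first takes €30,000, leaving a balance of €3,584,000. Zubin then takes one-quarter of the balance (€896,000), for a total of €926,000. The remaining €2,688,000 passes to the descendants.
The descendants' portion (€2,688,000) is divided at the children's generation into 4 shares of €672,000. Henrik and Maeve each take €672,000. The 2 shares of the deceased (Quentin and Ottilie) are combined into a pool of €1,344,000.
That pool (€1,344,000) is divided at the grandchildren's generation equally among Declan, Adaeze, Dagny, and Liora: €336,000 each.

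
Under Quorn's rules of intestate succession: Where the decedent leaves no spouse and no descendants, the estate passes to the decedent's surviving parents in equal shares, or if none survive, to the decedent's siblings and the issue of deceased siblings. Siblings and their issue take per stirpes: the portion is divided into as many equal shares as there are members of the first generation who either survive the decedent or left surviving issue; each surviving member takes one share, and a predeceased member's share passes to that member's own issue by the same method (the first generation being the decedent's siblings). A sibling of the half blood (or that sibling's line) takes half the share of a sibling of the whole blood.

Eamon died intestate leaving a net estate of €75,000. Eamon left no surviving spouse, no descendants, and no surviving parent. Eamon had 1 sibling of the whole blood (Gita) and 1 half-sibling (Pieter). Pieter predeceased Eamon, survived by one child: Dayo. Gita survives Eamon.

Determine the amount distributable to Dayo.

The entire €75,000 passes to the siblings and their issue.
Counting each half-blood sibling's line as half a unit, there are 3/2 units in €75,000, so one unit is €50,000. Whole-blood lines (Gita) take €50,000 each; half-blood lines (Pieter) take €25,000 each.
Pieter's share (€25,000) passes entirely to Dayo.

Dayo receives €25,000.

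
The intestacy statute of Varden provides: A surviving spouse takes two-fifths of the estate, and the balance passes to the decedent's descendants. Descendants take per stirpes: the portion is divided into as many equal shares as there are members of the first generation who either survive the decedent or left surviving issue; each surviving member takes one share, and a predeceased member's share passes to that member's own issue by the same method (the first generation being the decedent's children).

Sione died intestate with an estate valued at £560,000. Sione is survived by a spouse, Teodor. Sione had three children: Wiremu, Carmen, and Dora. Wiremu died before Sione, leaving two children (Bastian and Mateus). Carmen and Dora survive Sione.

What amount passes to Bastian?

Teodor takes two-fifths of £560,000 = £224,000. The remaining £336,000 passes to the descendants.
The descendants' portion (£336,000) is divided into 3 shares of £112,000: Carmen and Dora each take £112,000; Wiremu's £112,000 share passes to Wiremu's issue.
Wiremu's share (£112,000) is divided into 2 shares of £56,000: Bastian and Mateus each take £56,000.

Bastian receives £56,000.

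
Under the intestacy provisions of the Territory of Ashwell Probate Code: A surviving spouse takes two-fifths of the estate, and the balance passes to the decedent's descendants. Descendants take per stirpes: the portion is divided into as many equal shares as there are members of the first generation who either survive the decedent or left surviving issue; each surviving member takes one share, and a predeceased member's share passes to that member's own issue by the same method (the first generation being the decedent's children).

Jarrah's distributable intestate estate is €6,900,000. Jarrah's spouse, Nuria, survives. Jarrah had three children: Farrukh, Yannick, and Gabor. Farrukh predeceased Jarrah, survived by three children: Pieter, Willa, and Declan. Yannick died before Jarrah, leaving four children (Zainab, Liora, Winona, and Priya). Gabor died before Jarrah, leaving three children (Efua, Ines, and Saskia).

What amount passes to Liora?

Liora receives €345,000.

Nuria takes two-fifths of €6,900,000 = €2,760,000. The remaining €4,140,000 passes to the descendants.
The descendants' portion (€4,140,000) is divided into 3 shares of €1,380,000: Farrukh's €1,380,000 share passes to Farrukh's issue; Yannick's €1,380,000 share passes to Yannick's issue; Gabor's €1,380,000 share passes to Gabor's issue.
Farrukh's share (€1,380,000) is divided into 3 shares of €460,000: Pieter, Willa, and Declan each take €460,000.
Yannick's share (€1,380,000) is divided into 4 shares of €345,000: Zainab, Liora, Winona, and Priya each take €345,000.
Gabor's share (€1,380,000) is divided into 3 shares of €460,000: Efua, Ines, and Saskia each take €460,000.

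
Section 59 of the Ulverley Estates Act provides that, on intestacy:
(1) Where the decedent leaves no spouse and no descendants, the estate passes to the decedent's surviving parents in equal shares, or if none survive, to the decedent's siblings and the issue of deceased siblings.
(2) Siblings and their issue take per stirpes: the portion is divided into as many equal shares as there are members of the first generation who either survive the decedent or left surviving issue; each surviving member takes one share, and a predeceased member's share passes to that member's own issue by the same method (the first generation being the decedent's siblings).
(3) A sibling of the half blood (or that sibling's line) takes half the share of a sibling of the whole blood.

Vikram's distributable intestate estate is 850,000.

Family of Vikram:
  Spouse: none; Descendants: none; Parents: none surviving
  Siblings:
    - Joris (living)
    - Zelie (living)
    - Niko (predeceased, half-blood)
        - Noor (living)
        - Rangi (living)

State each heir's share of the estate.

The entire 850,000 passes to the siblings and their issue.
Counting each half-blood sibling's line as half a unit, there are 5/2 units in 850,000, so one unit is 340,000. Whole-blood lines (Joris and Zelie) take 340,000 each; half-blood lines (Niko) take 170,000 each.
Niko's share (170,000) is divided into 2 shares of 85,000: Noor and Rangi each take 85,000.

Joris: 340,000; Zelie: 340,000; Noor: 85,000; Rangi: 85,000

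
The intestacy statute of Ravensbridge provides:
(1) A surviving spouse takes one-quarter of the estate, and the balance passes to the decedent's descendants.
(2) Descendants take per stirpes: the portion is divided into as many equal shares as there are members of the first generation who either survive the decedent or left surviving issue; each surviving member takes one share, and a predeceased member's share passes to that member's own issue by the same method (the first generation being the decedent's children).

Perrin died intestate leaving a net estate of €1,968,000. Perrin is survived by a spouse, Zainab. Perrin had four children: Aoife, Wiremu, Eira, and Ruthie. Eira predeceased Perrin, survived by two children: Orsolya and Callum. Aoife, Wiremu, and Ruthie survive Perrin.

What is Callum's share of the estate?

Zainab takes one-quarter of €1,968,000 = €492,000. The remaining €1,476,000 passes to the descendants.
The descendants' portion (€1,476,000) is divided into 4 shares of €369,000: Aoife, Wiremu, and Ruthie each take €369,000; Eira's €369,000 share passes to Eira's issue.
Eira's share (€369,000) is divided into 2 shares of €184,500: Orsolya and Callum each take €184,500.

Callum receives €184,500.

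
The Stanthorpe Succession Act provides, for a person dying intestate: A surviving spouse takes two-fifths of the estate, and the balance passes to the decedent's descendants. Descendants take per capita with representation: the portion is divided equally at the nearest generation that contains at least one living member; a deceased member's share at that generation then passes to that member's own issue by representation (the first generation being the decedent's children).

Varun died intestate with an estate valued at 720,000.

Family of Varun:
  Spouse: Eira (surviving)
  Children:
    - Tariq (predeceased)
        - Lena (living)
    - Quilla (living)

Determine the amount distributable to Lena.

Eira takes two-fifths of 720,000 = 288,000. The remaining 432,000 passes to the descendants.
The descendants' portion (432,000) is divided into 2 shares of 216,000: Quilla takes 216,000; Tariq's 216,000 share passes to Tariq's issue.
Tariq's share (216,000) passes entirely to Lena.

Lena receives 216,000.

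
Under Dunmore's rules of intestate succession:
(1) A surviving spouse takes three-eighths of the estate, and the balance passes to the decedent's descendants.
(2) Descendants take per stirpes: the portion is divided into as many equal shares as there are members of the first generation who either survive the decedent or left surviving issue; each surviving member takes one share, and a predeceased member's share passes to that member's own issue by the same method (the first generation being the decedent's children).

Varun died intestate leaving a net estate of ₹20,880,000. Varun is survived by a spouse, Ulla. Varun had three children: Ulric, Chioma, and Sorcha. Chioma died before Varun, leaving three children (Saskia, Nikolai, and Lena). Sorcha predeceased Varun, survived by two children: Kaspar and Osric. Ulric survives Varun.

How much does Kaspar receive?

Kaspar receives ₹2,175,000.

Ulla takes three-eighths of ₹20,880,000 = ₹7,830,000. The remaining ₹13,050,000 passes to the descendants.
The descendants' portion (₹13,050,000) is divided into 3 shares of ₹4,350,000: Ulric takes ₹4,350,000; Chioma's ₹4,350,000 share passes to Chioma's issue; Sorcha's ₹4,350,000 share passes to Sorcha's issue.
Chioma's share (₹4,350,000) is divided into 3 shares of ₹1,450,000: Saskia, Nikolai, and Lena each take ₹1,450,000.
Sorcha's share (₹4,350,000) is divided into 2 shares of ₹2,175,000: Kaspar and Osric each take ₹2,175,000.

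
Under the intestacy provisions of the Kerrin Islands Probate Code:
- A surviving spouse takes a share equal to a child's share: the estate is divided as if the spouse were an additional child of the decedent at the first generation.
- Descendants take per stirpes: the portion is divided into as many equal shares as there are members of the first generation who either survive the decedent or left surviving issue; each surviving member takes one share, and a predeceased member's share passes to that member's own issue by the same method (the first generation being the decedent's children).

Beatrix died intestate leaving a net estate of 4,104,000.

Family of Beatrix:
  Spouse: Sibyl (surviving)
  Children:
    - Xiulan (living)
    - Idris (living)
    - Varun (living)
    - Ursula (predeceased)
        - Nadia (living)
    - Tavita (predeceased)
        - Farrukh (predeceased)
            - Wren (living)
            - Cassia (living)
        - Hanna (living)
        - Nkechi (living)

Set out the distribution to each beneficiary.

Sibyl: 684,000; Xiulan: 684,000; Idris: 684,000; Varun: 684,000; Nadia: 684,000; Wren: 114,000; Cassia: 114,000; Hanna: 228,000; Nkechi: 228,000

The spouse counts as an additional share at the children's level, so there are 6 primary shares of 684,000. Sibyl takes one such share (684,000).
The children's combined portion (3,420,000) is divided into 5 shares of 684,000: Xiulan, Idris, and Varun each take 684,000; Ursula's 684,000 share passes to Ursula's issue; Tavita's 684,000 share passes to Tavita's issue.
Ursula's share (684,000) passes entirely to Nadia.
Tavita's share (684,000) is divided into 3 shares of 228,000: Hanna and Nkechi each take 228,000; Farrukh's 228,000 share passes to Farrukh's issue.
Farrukh's share (228,000) is divided into 2 shares of 114,000: Wren and Cassia each take 114,000.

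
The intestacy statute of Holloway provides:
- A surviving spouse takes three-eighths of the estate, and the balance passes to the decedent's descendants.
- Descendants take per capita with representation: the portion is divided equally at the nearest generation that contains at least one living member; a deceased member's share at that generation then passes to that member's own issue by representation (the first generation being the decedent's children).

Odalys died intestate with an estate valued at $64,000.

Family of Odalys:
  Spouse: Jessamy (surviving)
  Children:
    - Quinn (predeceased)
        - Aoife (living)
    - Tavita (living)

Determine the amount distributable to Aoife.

Jessamy takes three-eighths of $64,000 = $24,000. The remaining $40,000 passes to the descendants.
The descendants' portion ($40,000) is divided into 2 shares of $20,000: Tavita takes $20,000; Quinn's $20,000 share passes to Quinn's issue.
Quinn's share ($20,000) passes entirely to Aoife.

Aoife receives $20,000.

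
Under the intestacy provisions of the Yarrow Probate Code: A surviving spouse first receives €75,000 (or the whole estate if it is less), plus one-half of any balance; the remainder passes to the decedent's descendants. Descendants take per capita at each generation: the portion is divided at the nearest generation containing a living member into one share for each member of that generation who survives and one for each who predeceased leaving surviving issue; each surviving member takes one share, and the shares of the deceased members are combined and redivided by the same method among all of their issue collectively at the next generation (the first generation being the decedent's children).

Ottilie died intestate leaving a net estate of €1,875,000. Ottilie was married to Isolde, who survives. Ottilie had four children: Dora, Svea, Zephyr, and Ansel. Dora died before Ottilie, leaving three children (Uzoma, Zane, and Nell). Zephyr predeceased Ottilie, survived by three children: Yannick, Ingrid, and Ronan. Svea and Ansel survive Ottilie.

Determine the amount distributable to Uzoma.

Isolde first takes €75,000, leaving a balance of €1,800,000. Isolde then takes one-half of the balance (€900,000), for a total of €975,000. The remaining €900,000 passes to the descendants.
The descendants' portion (€900,000) is divided at the children's generation into 4 shares of €225,000. Svea and Ansel each take €225,000. The 2 shares of the deceased (Dora and Zephyr) are combined into a pool of €450,000.
That pool (€450,000) is divided at the grandchildren's generation equally among Uzoma, Zane, Nell, Yannick, Ingrid, and Ronan: €75,000 each.

Uzoma receives €75,000.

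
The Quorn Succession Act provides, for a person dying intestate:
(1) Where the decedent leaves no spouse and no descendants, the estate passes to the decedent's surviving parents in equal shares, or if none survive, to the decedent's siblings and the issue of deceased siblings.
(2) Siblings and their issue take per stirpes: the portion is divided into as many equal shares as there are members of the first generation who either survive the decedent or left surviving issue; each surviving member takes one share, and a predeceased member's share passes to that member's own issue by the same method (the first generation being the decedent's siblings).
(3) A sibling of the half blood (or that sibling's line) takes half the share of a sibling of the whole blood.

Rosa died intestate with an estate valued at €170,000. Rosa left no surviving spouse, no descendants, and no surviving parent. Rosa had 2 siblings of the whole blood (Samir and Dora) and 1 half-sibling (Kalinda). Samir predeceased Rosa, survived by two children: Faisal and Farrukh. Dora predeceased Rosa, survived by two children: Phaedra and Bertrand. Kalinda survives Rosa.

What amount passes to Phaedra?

Phaedra receives €34,000.

The entire €170,000 passes to the siblings and their issue.
Counting each half-blood sibling's line as half a unit, there are 5/2 units in €170,000, so one unit is €68,000. Whole-blood lines (Samir and Dora) take €68,000 each; half-blood lines (Kalinda) take €34,000 each.
Samir's share (€68,000) is divided into 2 shares of €34,000: Faisal and Farrukh each take €34,000.
Dora's share (€68,000) is divided into 2 shares of €34,000: Phaedra and Bertrand each take €34,000.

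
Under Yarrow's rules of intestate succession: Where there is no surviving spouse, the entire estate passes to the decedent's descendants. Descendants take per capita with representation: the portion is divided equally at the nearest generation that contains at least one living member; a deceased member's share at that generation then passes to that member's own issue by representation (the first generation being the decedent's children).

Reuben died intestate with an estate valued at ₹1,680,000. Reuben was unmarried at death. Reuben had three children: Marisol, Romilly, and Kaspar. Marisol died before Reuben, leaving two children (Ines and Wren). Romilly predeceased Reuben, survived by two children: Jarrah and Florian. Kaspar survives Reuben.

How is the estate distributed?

Ines: ₹280,000; Wren: ₹280,000; Jarrah: ₹280,000; Florian: ₹280,000; Kaspar: ₹560,000

The entire ₹1,680,000 passes to the descendants.
That amount (₹1,680,000) is divided into 3 shares of ₹560,000: Kaspar takes ₹560,000; Marisol's ₹560,000 share passes to Marisol's issue; Romilly's ₹560,000 share passes to Romilly's issue.
Marisol's share (₹560,000) is divided into 2 shares of ₹280,000: Ines and Wren each take ₹280,000.
Romilly's share (₹560,000) is divided into 2 shares of ₹280,000: Jarrah and Florian each take ₹280,000.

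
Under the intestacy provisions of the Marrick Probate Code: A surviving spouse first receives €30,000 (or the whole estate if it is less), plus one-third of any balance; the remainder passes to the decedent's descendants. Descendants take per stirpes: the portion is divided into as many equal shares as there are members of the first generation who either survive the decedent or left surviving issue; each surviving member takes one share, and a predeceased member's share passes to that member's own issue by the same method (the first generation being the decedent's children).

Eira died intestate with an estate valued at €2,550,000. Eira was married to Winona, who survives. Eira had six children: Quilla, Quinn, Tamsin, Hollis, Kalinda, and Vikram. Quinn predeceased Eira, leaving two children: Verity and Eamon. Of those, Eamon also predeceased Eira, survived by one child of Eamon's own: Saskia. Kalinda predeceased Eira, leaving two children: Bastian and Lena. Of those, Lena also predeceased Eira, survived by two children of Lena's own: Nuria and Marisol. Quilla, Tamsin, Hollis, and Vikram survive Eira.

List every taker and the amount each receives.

Winona first takes €30,000, leaving a balance of €2,520,000. Winona then takes one-third of the balance (€840,000), for a total of €870,000. The remaining €1,680,000 passes to the descendants.
The descendants' portion (€1,680,000) is divided into 6 shares of €280,000: Quilla, Tamsin, Hollis, and Vikram each take €280,000; Quinn's €280,000 share passes to Quinn's issue; Kalinda's €280,000 share passes to Kalinda's issue.
Quinn's share (€280,000) is divided into 2 shares of €140,000: Verity takes €140,000; Eamon's €140,000 share passes to Eamon's issue.
Eamon's share (€140,000) passes entirely to Saskia.
Kalinda's share (€280,000) is divided into 2 shares of €140,000: Bastian takes €140,000; Lena's €140,000 share passes to Lena's issue.
Lena's share (€140,000) is divided into 2 shares of €70,000: Nuria and Marisol each take €70,000.

Winona: €870,000; Quilla: €280,000; Verity: €140,000; Saskia: €140,000; Tamsin: €280,000; Hollis: €280,000; Bastian: €140,000; Nuria: €70,000; Marisol: €70,000; Vikram: €280,000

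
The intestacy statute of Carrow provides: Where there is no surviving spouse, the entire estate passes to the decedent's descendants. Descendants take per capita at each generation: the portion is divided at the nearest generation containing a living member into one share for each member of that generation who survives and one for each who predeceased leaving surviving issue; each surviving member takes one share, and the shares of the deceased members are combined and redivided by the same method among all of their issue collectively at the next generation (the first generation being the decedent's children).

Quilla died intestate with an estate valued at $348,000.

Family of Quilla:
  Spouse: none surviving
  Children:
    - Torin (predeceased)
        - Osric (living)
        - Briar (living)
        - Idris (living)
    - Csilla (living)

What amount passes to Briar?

Briar receives $58,000.

The entire $348,000 passes to the descendants.
That amount ($348,000) is divided at the children's generation into 2 shares of $174,000. Csilla takes $174,000. The remaining share for the deceased Torin ($174,000) is carried to the next generation.
That pool ($174,000) is divided at the grandchildren's generation equally among Osric, Briar, and Idris: $58,000 each.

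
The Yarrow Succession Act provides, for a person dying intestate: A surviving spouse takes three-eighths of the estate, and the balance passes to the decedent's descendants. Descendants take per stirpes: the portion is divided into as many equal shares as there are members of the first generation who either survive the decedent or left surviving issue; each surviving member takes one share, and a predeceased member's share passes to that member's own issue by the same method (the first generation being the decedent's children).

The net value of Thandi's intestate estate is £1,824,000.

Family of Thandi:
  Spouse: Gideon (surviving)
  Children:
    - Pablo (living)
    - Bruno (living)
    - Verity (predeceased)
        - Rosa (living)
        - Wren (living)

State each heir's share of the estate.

Gideon takes three-eighths of £1,824,000 = £684,000. The remaining £1,140,000 passes to the descendants.
The descendants' portion (£1,140,000) is divided into 3 shares of £380,000: Pablo and Bruno each take £380,000; Verity's £380,000 share passes to Verity's issue.
Verity's share (£380,000) is divided into 2 shares of £190,000: Rosa and Wren each take £190,000.

Gideon: £684,000; Pablo: £380,000; Bruno: £380,000; Rosa: £190,000; Wren: £190,000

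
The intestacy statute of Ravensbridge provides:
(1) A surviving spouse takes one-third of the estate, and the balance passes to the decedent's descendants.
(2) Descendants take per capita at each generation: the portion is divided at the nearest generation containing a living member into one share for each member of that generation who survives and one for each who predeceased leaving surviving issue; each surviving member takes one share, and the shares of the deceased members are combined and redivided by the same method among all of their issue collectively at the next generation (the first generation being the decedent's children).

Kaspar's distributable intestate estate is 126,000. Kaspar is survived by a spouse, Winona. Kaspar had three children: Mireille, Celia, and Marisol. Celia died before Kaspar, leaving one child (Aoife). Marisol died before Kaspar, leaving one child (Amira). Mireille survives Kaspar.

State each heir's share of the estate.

Winona: 42,000; Mireille: 28,000; Aoife: 28,000; Amira: 28,000

Winona takes one-third of 126,000 = 42,000. The remaining 84,000 passes to the descendants.
The descendants' portion (84,000) is divided at the children's generation into 3 shares of 28,000. Mireille takes 28,000. The 2 shares of the deceased (Celia and Marisol) are combined into a pool of 56,000.
That pool (56,000) is divided at the grandchildren's generation equally among Aoife and Amira: 28,000 each.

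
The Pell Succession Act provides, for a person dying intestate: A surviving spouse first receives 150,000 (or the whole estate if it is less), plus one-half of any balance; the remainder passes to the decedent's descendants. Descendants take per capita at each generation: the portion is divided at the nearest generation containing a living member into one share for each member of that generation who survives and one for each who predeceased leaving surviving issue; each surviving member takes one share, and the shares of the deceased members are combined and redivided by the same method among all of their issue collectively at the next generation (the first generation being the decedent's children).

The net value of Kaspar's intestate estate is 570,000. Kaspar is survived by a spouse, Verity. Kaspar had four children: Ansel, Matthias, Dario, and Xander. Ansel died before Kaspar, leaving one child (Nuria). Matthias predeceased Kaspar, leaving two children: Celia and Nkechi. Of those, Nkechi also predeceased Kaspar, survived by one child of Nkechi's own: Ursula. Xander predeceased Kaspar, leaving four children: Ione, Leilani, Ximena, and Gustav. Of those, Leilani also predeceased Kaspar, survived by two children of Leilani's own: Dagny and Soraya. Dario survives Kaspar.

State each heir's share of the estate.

Verity: 360,000; Nuria: 22,500; Celia: 22,500; Ursula: 15,000; Dario: 52,500; Ione: 22,500; Dagny: 15,000; Soraya: 15,000; Ximena: 22,500; Gustav: 22,500

Verity first takes 150,000, leaving a balance of 420,000. Verity then takes one-half of the balance (210,000), for a total of 360,000. The remaining 210,000 passes to the descendants.
The descendants' portion (210,000) is divided at the children's generation into 4 shares of 52,500. Dario takes 52,500. The 3 shares of the deceased (Ansel, Matthias, and Xander) are combined into a pool of 157,500.
That pool (157,500) is divided at the grandchildren's generation into 7 shares of 22,500. Nuria, Celia, Ione, Ximena, and Gustav each take 22,500. The 2 shares of the deceased (Nkechi and Leilani) are combined into a pool of 45,000.
That pool (45,000) is divided at the great-grandchildren's generation equally among Ursula, Dagny, and Soraya: 15,000 each.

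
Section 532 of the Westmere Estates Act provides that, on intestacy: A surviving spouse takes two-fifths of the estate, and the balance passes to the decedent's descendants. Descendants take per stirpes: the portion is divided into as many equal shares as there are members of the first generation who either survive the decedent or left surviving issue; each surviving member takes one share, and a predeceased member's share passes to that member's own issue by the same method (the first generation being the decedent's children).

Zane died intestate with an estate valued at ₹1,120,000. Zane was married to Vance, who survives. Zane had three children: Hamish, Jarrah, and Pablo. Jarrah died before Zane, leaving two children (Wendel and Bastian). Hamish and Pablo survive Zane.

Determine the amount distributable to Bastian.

Vance takes two-fifths of ₹1,120,000 = ₹448,000. The remaining ₹672,000 passes to the descendants.
The descendants' portion (₹672,000) is divided into 3 shares of ₹224,000: Hamish and Pablo each take ₹224,000; Jarrah's ₹224,000 share passes to Jarrah's issue.
Jarrah's share (₹224,000) is divided into 2 shares of ₹112,000: Wendel and Bastian each take ₹112,000.

Bastian receives ₹112,000.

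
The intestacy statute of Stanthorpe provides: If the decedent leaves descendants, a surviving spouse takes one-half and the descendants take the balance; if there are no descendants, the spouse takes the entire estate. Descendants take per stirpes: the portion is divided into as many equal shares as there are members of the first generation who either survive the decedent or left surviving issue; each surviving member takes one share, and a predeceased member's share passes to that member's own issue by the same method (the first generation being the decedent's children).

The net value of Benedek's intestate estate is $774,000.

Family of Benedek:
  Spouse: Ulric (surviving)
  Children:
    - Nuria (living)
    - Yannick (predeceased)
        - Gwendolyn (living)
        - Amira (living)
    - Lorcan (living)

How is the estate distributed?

Ulric takes one-half of $774,000 = $387,000. The remaining $387,000 passes to the descendants.
The descendants' portion ($387,000) is divided into 3 shares of $129,000: Nuria and Lorcan each take $129,000; Yannick's $129,000 share passes to Yannick's issue.
Yannick's share ($129,000) is divided into 2 shares of $64,500: Gwendolyn and Amira each take $64,500.

Ulric: $387,000; Nuria: $129,000; Gwendolyn: $64,500; Amira: $64,500; Lorcan: $129,000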